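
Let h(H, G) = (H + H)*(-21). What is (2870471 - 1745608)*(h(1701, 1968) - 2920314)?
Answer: -3365315629428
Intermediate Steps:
h(H, G) = -42*H (h(H, G) = (2*H)*(-21) = -42*H)
(2870471 - 1745608)*(h(1701, 1968) - 2920314) = (2870471 - 1745608)*(-42*1701 - 2920314) = 1124863*(-71442 - 2920314) = 1124863*(-2991756) = -3365315629428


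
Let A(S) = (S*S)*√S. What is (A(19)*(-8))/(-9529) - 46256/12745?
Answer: -46256/12745 + 2888*√19/9529 ≈ -2.3083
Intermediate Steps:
A(S) = S^(5/2) (A(S) = S²*√S = S^(5/2))
(A(19)*(-8))/(-9529) - 46256/12745 = (19^(5/2)*(-8))/(-9529) - 46256/12745 = ((361*√19)*(-8))*(-1/9529) - 46256*1/12745 = -2888*√19*(-1/9529) - 46256/12745 = 2888*√19/9529 - 46256/12745 = -46256/12745 + 2888*√19/9529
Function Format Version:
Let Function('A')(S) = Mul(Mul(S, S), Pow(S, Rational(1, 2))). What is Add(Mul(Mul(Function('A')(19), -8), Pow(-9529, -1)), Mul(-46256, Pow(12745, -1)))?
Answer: Add(Rational(-46256, 12745), Mul(Rational(2888, 9529), Pow(19, Rational(1, 2)))) ≈ -2.3083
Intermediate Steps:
Function('A')(S) = Pow(S, Rational(5, 2)) (Function('A')(S) = Mul(Pow(S, 2), Pow(S, Rational(1, 2))) = Pow(S, Rational(5, 2)))
Add(Mul(Mul(Function('A')(19), -8), Pow(-9529, -1)), Mul(-46256, Pow(12745, -1))) = Add(Mul(Mul(Pow(19, Rational(5, 2)), -8), Pow(-9529, -1)), Mul(-46256, Pow(12745, -1))) = Add(Mul(Mul(Mul(361, Pow(19, Rational(1, 2))), -8), Rational(-1, 9529)), Mul(-46256, Rational(1, 12745))) = Add(Mul(Mul(-2888, Pow(19, Rational(1, 2))), Rational(-1, 9529)), Rational(-46256, 12745)) = Add(Mul(Rational(2888, 9529), Pow(19, Rational(1, 2))), Rational(-46256, 12745)) = Add(Rational(-46256, 12745), Mul(Rational(2888, 9529), Pow(19, Rational(1, 2))))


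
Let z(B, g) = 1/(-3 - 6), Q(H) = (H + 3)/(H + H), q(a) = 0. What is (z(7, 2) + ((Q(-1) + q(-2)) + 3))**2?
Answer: 289/81 ≈ 3.5679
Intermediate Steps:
Q(H) = (3 + H)/(2*H) (Q(H) = (3 + H)/((2*H)) = (3 + H)*(1/(2*H)) = (3 + H)/(2*H))
z(B, g) = -1/9 (z(B, g) = 1/(-9) = -1/9)
(z(7, 2) + ((Q(-1) + q(-2)) + 3))**2 = (-1/9 + (((1/2)*(3 - 1)/(-1) + 0) + 3))**2 = (-1/9 + (((1/2)*(-1)*2 + 0) + 3))**2 = (-1/9 + ((-1 + 0) + 3))**2 = (-1/9 + (-1 + 3))**2 = (-1/9 + 2)**2 = (17/9)**2 = 289/81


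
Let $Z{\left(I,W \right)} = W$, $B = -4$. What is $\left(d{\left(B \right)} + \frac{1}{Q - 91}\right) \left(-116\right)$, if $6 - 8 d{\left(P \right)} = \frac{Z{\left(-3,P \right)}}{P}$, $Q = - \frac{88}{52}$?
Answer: $- \frac{171709}{2410} \approx -71.249$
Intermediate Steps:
$Q = - \frac{22}{13}$ ($Q = \left(-88\right) \frac{1}{52} = - \frac{22}{13} \approx -1.6923$)
$d{\left(P \right)} = \frac{5}{8}$ ($d{\left(P \right)} = \frac{3}{4} - \frac{P \frac{1}{P}}{8} = \frac{3}{4} - \frac{1}{8} = \frac{5}{8}$)
$\left(d{\left(B \right)} + \frac{1}{Q - 91}\right) \left(-116\right) = \left(\frac{5}{8} + \frac{1}{- \frac{22}{13} - 91}\right) \left(-116\right) = \left(\frac{5}{8} + \frac{1}{- \frac{1205}{13}}\right) \left(-116\right) = \left(\frac{5}{8} - \frac{13}{1205}\right) \left(-116\right) = \frac{5921}{9640} \left(-116\right) = - \frac{171709}{2410}$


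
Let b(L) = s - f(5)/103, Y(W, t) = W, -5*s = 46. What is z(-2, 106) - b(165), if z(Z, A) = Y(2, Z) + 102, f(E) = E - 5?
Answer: 566/5 ≈ 113.20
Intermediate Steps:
s = -46/5 (s = -1/5*46 = -46/5 ≈ -9.2000)
f(E) = -5 + E
z(Z, A) = 104 (z(Z, A) = 2 + 102 = 104)
b(L) = -46/5 (b(L) = -46/5 - (-5 + 5)/103 = -46/5 - 0/103 = -46/5 - 1*0 = -46/5 + 0 = -46/5)
z(-2, 106) - b(165) = 104 - 1*(-46/5) = 104 + 46/5 = 566/5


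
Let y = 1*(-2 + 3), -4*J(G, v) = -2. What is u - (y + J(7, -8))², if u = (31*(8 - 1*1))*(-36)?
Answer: -31257/4 ≈ -7814.3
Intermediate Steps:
J(G, v) = ½ (J(G, v) = -¼*(-2) = ½)
y = 1 (y = 1*1 = 1)
u = -7812 (u = (31*(8 - 1))*(-36) = (31*7)*(-36) = 217*(-36) = -7812)
u - (y + J(7, -8))² = -7812 - (1 + ½)² = -7812 - (3/2)² = -7812 - 1*9/4 = -7812 - 9/4 = -31257/4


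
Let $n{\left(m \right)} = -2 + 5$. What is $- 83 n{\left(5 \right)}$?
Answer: $-249$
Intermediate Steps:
$n{\left(m \right)} = 3$
$- 83 n{\left(5 \right)} = \left(-83\right) 3 = -249$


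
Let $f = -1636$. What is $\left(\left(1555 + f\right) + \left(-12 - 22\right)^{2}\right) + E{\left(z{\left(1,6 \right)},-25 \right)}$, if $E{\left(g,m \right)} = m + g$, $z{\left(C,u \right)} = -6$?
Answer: $1044$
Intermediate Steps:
$E{\left(g,m \right)} = g + m$
$\left(\left(1555 + f\right) + \left(-12 - 22\right)^{2}\right) + E{\left(z{\left(1,6 \right)},-25 \right)} = \left(\left(1555 - 1636\right) + \left(-12 - 22\right)^{2}\right) - 31 = \left(-81 + \left(-34\right)^{2}\right) - 31 = \left(-81 + 1156\right) - 31 = 1075 - 31 = 1044$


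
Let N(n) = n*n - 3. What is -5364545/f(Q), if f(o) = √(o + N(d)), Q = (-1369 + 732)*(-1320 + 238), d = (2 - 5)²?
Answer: -5364545*√43082/172328 ≈ -6461.4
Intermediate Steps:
d = 9 (d = (-3)² = 9)
N(n) = -3 + n² (N(n) = n² - 3 = -3 + n²)
Q = 689234 (Q = -637*(-1082) = 689234)
f(o) = √(78 + o) (f(o) = √(o + (-3 + 9²)) = √(o + (-3 + 81)) = √(o + 78) = √(78 + o))
-5364545/f(Q) = -5364545/√(78 + 689234) = -5364545*√43082/172328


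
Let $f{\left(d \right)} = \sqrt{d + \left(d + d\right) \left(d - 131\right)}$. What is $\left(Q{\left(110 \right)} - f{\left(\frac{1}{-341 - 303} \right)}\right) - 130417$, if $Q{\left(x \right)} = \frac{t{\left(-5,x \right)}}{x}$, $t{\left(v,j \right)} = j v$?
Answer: $-130422 - \frac{\sqrt{168086}}{644} \approx -1.3042 \cdot 10^{5}$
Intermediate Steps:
$Q{\left(x \right)} = -5$ ($Q{\left(x \right)} = \frac{x \left(-5\right)}{x} = \frac{\left(-5\right) x}{x} = -5$)
$f{\left(d \right)} = \sqrt{d + 2 d \left(-131 + d\right)}$
$\left(Q{\left(110 \right)} - f{\left(\frac{1}{-341 - 303} \right)}\right) - 130417 = \left(-5 - \sqrt{\frac{-261 + \frac{2}{-341 - 303}}{-341 - 303}}\right) - 130417 = \left(-5 - \sqrt{\frac{-261 + \frac{2}{-644}}{-644}}\right) - 130417 = \left(-5 - \sqrt{- \frac{-261 + 2 \left(- \frac{1}{644}\right)}{644}}\right) - 130417 = \left(-5 - \sqrt{- \frac{-261 - \frac{1}{322}}{644}}\right) - 130417 = \left(-5 - \sqrt{\left(- \frac{1}{644}\right) \left(- \frac{84043}{322}\right)}\right) - 130417 = \left(-5 - \sqrt{\frac{84043}{207368}}\right) - 130417 = \left(-5 - \frac{\sqrt{168086}}{644}\right) - 130417 = -130422 - \frac{\sqrt{168086}}{644}$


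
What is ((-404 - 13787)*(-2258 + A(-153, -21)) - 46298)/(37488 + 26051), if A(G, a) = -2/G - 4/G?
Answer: 1631817598/3240489 ≈ 503.57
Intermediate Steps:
A(G, a) = -6/G
((-404 - 13787)*(-2258 + A(-153, -21)) - 46298)/(37488 + 26051) = ((-404 - 13787)*(-2258 - 6/(-153)) - 46298)/(37488 + 26051) = (-14191*(-2258 - 6*(-1/153)) - 46298)/63539 = (-14191*(-2258 + 2/51) - 46298)*(1/63539) = (-14191*(-115156/51) - 46298)*(1/63539) = (1634178796/51 - 46298)*(1/63539) = (1631817598/51)*(1/63539) = 1631817598/3240489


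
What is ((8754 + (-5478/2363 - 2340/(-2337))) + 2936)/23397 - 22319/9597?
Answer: -251585957982845/137776641641331 ≈ -1.8260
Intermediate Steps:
((8754 + (-5478/2363 - 2340/(-2337))) + 2936)/23397 - 22319/9597 = ((8754 + (-5478*1/2363 - 2340*(-1/2337))) + 2936)*(1/23397) - 22319*1/9597 = ((8754 + (-5478/2363 + 780/779)) + 2936)*(1/23397) - 22319/9597 = ((8754 - 2424222/1840777) + 2936)*(1/23397) - 22319/9597 = (16111737636/1840777 + 2936)*(1/23397) - 22319/9597 = (21516258908/1840777)*(1/23397) - 22319/9597 = 21516258908/43068659469 - 22319/9597 = -251585957982845/137776641641331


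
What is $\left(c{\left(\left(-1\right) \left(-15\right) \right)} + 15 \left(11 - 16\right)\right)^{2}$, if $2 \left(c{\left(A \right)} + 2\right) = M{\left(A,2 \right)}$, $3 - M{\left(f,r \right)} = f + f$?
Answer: $\frac{32761}{4} \approx 8190.3$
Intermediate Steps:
$M{\left(f,r \right)} = 3 - 2 f$ ($M{\left(f,r \right)} = 3 - \left(f + f\right) = 3 - 2 f$)
$c{\left(A \right)} = - \frac{1}{2} - A$ ($c{\left(A \right)} = -2 + \frac{3 - 2 A}{2} = -2 - \left(- \frac{3}{2} + A\right) = - \frac{1}{2} - A$)
$\left(c{\left(\left(-1\right) \left(-15\right) \right)} + 15 \left(11 - 16\right)\right)^{2} = \left(\left(- \frac{1}{2} - \left(-1\right) \left(-15\right)\right) + 15 \left(11 - 16\right)\right)^{2} = \left(\left(- \frac{1}{2} - 15\right) + 15 \left(-5\right)\right)^{2} = \left(\left(- \frac{1}{2} - 15\right) - 75\right)^{2} = \left(- \frac{31}{2} - 75\right)^{2} = \left(- \frac{181}{2}\right)^{2} = \frac{32761}{4}$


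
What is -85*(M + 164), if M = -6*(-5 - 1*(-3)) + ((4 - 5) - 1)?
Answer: -14790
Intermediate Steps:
M = 10 (M = -6*(-5 + 3) + (-1 - 1) = -6*(-2) - 2 = 12 - 2 = 10)
-85*(M + 164) = -85*(10 + 164) = -85*174 = -14790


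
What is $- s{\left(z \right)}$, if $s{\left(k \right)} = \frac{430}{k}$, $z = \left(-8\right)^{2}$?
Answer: $- \frac{215}{32} \approx -6.7188$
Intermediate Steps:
$z = 64$
$- s{\left(z \right)} = - \frac{430}{64} = \left(-1\right) \frac{215}{32} = - \frac{215}{32}$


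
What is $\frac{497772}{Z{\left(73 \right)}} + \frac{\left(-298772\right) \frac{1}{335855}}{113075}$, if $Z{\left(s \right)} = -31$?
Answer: $- \frac{18903789752171432}{1177280927875} \approx -16057.0$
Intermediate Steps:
$\frac{497772}{Z{\left(73 \right)}} + \frac{\left(-298772\right) \frac{1}{335855}}{113075} = \frac{497772}{-31} + \frac{\left(-298772\right) \frac{1}{335855}}{113075} = 497772 \left(- \frac{1}{31}\right) + \left(-298772\right) \frac{1}{335855} \cdot \frac{1}{113075} = - \frac{497772}{31} - \frac{298772}{37976804125} = - \frac{18903789752171432}{1177280927875}$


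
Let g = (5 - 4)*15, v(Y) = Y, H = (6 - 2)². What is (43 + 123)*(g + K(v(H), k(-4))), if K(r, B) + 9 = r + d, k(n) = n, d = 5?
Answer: 4482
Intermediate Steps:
H = 16 (H = 4² = 16)
g = 15 (g = 1*15 = 15)
K(r, B) = -4 + r (K(r, B) = -9 + (r + 5) = -9 + (5 + r) = -4 + r)
(43 + 123)*(g + K(v(H), k(-4))) = (43 + 123)*(15 + (-4 + 16)) = 166*(15 + 12) = 166*27 = 4482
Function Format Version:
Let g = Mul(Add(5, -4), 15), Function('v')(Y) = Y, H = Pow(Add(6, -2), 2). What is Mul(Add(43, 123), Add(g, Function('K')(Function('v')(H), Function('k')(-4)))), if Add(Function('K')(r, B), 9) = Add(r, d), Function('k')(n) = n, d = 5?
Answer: 4482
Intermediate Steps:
H = 16 (H = Pow(4, 2) = 16)
g = 15 (g = Mul(1, 15) = 15)
Function('K')(r, B) = Add(-4, r) (Function('K')(r, B) = Add(-9, Add(r, 5)) = Add(-9, Add(5, r)) = Add(-4, r))
Mul(Add(43, 123), Add(g, Function('K')(Function('v')(H), Function('k')(-4)))) = Mul(Add(43, 123), Add(15, Add(-4, 16))) = Mul(166, Add(15, 12)) = Mul(166, 27) = 4482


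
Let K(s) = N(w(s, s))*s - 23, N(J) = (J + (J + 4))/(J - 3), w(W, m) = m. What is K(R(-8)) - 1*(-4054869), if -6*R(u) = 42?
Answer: 4054839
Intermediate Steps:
R(u) = -7 (R(u) = -⅙*42 = -7)
N(J) = (4 + 2*J)/(-3 + J) (N(J) = (J + (4 + J))/(-3 + J) = (4 + 2*J)/(-3 + J))
K(s) = -23 + 2*s*(2 + s)/(-3 + s) (K(s) = (2*(2 + s)/(-3 + s))*s - 23 = 2*s*(2 + s)/(-3 + s) - 23 = -23 + 2*s*(2 + s)/(-3 + s))
K(R(-8)) - 1*(-4054869) = (69 - 19*(-7) + 2*(-7)²)/(-3 - 7) - 1*(-4054869) = (69 + 133 + 2*49)/(-10) + 4054869 = -(69 + 133 + 98)/10 + 4054869 = -⅒*300 + 4054869 = -30 + 4054869 = 4054839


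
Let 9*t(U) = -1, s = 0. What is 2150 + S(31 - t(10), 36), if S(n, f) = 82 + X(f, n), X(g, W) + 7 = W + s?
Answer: 20305/9 ≈ 2256.1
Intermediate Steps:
t(U) = -1/9 (t(U) = (1/9)*(-1) = -1/9)
X(g, W) = -7 + W (X(g, W) = -7 + (W + 0) = -7 + W)
S(n, f) = 75 + n (S(n, f) = 82 + (-7 + n) = 75 + n)
2150 + S(31 - t(10), 36) = 2150 + (75 + (31 - 1*(-1/9))) = 2150 + (75 + (31 + 1/9)) = 2150 + (75 + 280/9) = 2150 + 955/9 = 20305/9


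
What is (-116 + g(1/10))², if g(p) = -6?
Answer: 14884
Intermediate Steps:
(-116 + g(1/10))² = (-116 - 6)² = (-122)² = 14884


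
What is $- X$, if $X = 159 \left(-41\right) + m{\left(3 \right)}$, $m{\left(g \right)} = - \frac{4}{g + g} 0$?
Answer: $6519$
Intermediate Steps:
$m{\left(g \right)} = 0$ ($m{\left(g \right)} = - \frac{4}{2 g} 0 = - 4 \frac{1}{2 g} 0 = - \frac{2}{g} 0 = 0$)
$X = -6519$ ($X = 159 \left(-41\right) + 0 = -6519 + 0 = -6519$)
$- X = \left(-1\right) \left(-6519\right) = 6519$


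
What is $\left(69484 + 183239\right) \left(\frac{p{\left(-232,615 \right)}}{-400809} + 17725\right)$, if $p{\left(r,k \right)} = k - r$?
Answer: $\frac{598476594573398}{133603} \approx 4.4795 \cdot 10^{9}$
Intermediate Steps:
$\left(69484 + 183239\right) \left(\frac{p{\left(-232,615 \right)}}{-400809} + 17725\right) = \left(69484 + 183239\right) \left(\frac{615 - -232}{-400809} + 17725\right) = 252723 \left(\left(615 + 232\right) \left(- \frac{1}{400809}\right) + 17725\right) = 252723 \left(847 \left(- \frac{1}{400809}\right) + 17725\right) = 252723 \left(- \frac{847}{400809} + 17725\right) = 252723 \cdot \frac{7104338678}{400809} = \frac{598476594573398}{133603}$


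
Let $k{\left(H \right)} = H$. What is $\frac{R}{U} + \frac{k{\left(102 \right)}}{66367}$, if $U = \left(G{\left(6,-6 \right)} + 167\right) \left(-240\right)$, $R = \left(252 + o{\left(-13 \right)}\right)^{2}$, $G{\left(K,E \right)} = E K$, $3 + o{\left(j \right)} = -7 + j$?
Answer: $- \frac{3477144967}{2086578480} \approx -1.6664$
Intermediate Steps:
$o{\left(j \right)} = -10 + j$ ($o{\left(j \right)} = -3 + \left(-7 + j\right) = -10 + j$)
$R = 52441$ ($R = \left(252 - 23\right)^{2} = 229^{2} = 52441$)
$U = -31440$ ($U = \left(\left(-6\right) 6 + 167\right) \left(-240\right) = \left(-36 + 167\right) \left(-240\right) = 131 \left(-240\right) = -31440$)
$\frac{R}{U} + \frac{k{\left(102 \right)}}{66367} = \frac{52441}{-31440} + \frac{102}{66367} = 52441 \left(- \frac{1}{31440}\right) + 102 \cdot \frac{1}{66367} = - \frac{52441}{31440} + \frac{102}{66367} = - \frac{3477144967}{2086578480}$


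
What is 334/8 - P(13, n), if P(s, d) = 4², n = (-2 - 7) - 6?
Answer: 103/4 ≈ 25.750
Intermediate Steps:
n = -15 (n = -9 - 6 = -15)
P(s, d) = 16
334/8 - P(13, n) = 334/8 - 1*16 = 334*(⅛) - 16 = 167/4 - 16 = 103/4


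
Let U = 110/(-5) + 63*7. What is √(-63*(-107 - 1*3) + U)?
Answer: √7349 ≈ 85.726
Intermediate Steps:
U = 419 (U = 110*(-⅕) + 441 = -22 + 441 = 419)
√(-63*(-107 - 1*3) + U) = √(-63*(-107 - 1*3) + 419) = √(-63*(-107 - 3) + 419) = √(-63*(-110) + 419) = √(6930 + 419) = √7349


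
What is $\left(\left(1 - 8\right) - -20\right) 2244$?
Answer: $29172$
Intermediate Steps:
$\left(\left(1 - 8\right) - -20\right) 2244 = \left(-7 + 20\right) 2244 = 13 \cdot 2244 = 29172$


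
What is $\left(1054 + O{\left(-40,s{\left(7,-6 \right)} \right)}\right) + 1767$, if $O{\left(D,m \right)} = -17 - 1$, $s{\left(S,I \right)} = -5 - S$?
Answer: $2803$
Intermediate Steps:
$O{\left(D,m \right)} = -18$
$\left(1054 + O{\left(-40,s{\left(7,-6 \right)} \right)}\right) + 1767 = \left(1054 - 18\right) + 1767 = 1036 + 1767 = 2803$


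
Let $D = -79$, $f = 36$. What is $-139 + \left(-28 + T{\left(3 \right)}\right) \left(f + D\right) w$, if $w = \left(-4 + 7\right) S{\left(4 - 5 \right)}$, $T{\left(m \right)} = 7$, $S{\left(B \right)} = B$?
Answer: $-2848$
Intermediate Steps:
$w = -3$ ($w = \left(-4 + 7\right) \left(4 - 5\right) = 3 \left(-1\right) = -3$)
$-139 + \left(-28 + T{\left(3 \right)}\right) \left(f + D\right) w = -139 + \left(-28 + 7\right) \left(36 - 79\right) \left(-3\right) = -139 + \left(-21\right) \left(-43\right) \left(-3\right) = -139 + 903 \left(-3\right) = -139 - 2709 = -2848$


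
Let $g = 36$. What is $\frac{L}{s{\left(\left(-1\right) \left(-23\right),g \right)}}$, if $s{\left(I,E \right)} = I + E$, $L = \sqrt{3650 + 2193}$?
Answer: $\frac{\sqrt{5843}}{59} \approx 1.2956$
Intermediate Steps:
$L = \sqrt{5843} \approx 76.439$
$s{\left(I,E \right)} = E + I$
$\frac{L}{s{\left(\left(-1\right) \left(-23\right),g \right)}} = \frac{\sqrt{5843}}{36 - -23} = \frac{\sqrt{5843}}{36 + 23} = \frac{\sqrt{5843}}{59}$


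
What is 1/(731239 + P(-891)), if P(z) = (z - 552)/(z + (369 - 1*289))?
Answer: 811/593036272 ≈ 1.3675e-6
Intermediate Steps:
P(z) = (-552 + z)/(80 + z) (P(z) = (-552 + z)/(z + (369 - 289)) = (-552 + z)/(z + 80) = (-552 + z)/(80 + z))
1/(731239 + P(-891)) = 1/(731239 + (-552 - 891)/(80 - 891)) = 1/(731239 - 1443/(-811)) = 1/(731239 - 1/811*(-1443)) = 1/(731239 + 1443/811) = 1/(593036272/811) = 811/593036272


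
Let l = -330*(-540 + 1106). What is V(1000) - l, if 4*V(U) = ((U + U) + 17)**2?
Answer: 4815409/4 ≈ 1.2039e+6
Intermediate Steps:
l = -186780 (l = -330*566 = -186780)
V(U) = (17 + 2*U)**2/4 (V(U) = ((U + U) + 17)**2/4 = (2*U + 17)**2/4 = (17 + 2*U)**2/4)
V(1000) - l = (17 + 2*1000)**2/4 - 1*(-186780) = (17 + 2000)**2/4 + 186780 = (1/4)*2017**2 + 186780 = (1/4)*4068289 + 186780 = 4068289/4 + 186780 = 4815409/4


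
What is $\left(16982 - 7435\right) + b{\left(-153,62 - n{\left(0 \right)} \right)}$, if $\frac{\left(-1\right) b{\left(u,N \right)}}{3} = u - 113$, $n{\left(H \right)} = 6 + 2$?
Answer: $10345$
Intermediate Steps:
$n{\left(H \right)} = 8$
$b{\left(u,N \right)} = 339 - 3 u$ ($b{\left(u,N \right)} = - 3 \left(u - 113\right) = - 3 \left(-113 + u\right) = 339 - 3 u$)
$\left(16982 - 7435\right) + b{\left(-153,62 - n{\left(0 \right)} \right)} = \left(16982 - 7435\right) + \left(339 - -459\right) = 9547 + \left(339 + 459\right) = 9547 + 798 = 10345$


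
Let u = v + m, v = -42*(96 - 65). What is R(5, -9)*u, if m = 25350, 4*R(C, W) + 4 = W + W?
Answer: -132264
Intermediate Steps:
R(C, W) = -1 + W/2 (R(C, W) = -1 + (W + W)/4 = -1 + (2*W)/4 = -1 + W/2)
v = -1302 (v = -42*31 = -1302)
u = 24048 (u = -1302 + 25350 = 24048)
R(5, -9)*u = (-1 + (½)*(-9))*24048 = (-1 - 9/2)*24048 = -11/2*24048 = -132264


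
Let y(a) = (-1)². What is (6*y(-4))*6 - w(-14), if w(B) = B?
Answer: 50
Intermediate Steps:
y(a) = 1
(6*y(-4))*6 - w(-14) = (6*1)*6 - 1*(-14) = 6*6 + 14 = 36 + 14 = 50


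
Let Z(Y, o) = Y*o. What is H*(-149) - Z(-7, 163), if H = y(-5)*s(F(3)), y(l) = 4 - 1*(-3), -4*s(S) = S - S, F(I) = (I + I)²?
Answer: 1141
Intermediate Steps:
F(I) = 4*I² (F(I) = (2*I)² = 4*I²)
s(S) = 0 (s(S) = -(S - S)/4 = -¼*0 = 0)
y(l) = 7 (y(l) = 4 + 3 = 7)
H = 0 (H = 7*0 = 0)
H*(-149) - Z(-7, 163) = 0*(-149) - (-7)*163 = 0 - 1*(-1141) = 0 + 1141 = 1141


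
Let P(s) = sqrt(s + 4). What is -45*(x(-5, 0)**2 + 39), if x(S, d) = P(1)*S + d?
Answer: -7380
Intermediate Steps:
P(s) = sqrt(4 + s)
x(S, d) = d + S*sqrt(5) (x(S, d) = sqrt(4 + 1)*S + d = sqrt(5)*S + d = S*sqrt(5) + d = d + S*sqrt(5))
-45*(x(-5, 0)**2 + 39) = -45*((0 - 5*sqrt(5))**2 + 39) = -45*((-5*sqrt(5))**2 + 39) = -45*(125 + 39) = -45*164 = -7380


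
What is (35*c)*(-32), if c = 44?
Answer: -49280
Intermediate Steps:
(35*c)*(-32) = (35*44)*(-32) = 1540*(-32) = -49280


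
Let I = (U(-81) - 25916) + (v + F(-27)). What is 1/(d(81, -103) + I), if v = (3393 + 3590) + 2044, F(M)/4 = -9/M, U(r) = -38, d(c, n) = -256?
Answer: -3/51545 ≈ -5.8202e-5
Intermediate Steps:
F(M) = -36/M (F(M) = 4*(-9/M) = -36/M)
v = 9027 (v = 6983 + 2044 = 9027)
I = -50777/3 (I = (-38 - 25916) + (9027 - 36/(-27)) = -25954 + (9027 - 36*(-1/27)) = -25954 + (9027 + 4/3) = -25954 + 27085/3 = -50777/3 ≈ -16926.)
1/(d(81, -103) + I) = 1/(-256 - 50777/3) = 1/(-51545/3) = -3/51545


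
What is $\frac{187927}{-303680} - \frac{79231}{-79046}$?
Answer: $\frac{4602996219}{12002344640} \approx 0.38351$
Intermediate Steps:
$\frac{187927}{-303680} - \frac{79231}{-79046} = 187927 \left(- \frac{1}{303680}\right) - - \frac{79231}{79046} = - \frac{187927}{303680} + \frac{79231}{79046} = \frac{4602996219}{12002344640}$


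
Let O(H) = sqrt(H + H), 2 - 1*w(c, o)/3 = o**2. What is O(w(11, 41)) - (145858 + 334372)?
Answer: -480230 + I*sqrt(10074) ≈ -4.8023e+5 + 100.37*I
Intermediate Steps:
w(c, o) = 6 - 3*o**2
O(H) = sqrt(2)*sqrt(H) (O(H) = sqrt(2*H) = sqrt(2)*sqrt(H))
O(w(11, 41)) - (145858 + 334372) = sqrt(2)*sqrt(6 - 3*41**2) - (145858 + 334372) = sqrt(2)*sqrt(6 - 3*1681) - 1*480230 = sqrt(2)*sqrt(6 - 5043) - 480230 = sqrt(2)*sqrt(-5037) - 480230 = sqrt(2)*(I*sqrt(5037)) - 480230 = I*sqrt(10074) - 480230 = -480230 + I*sqrt(10074)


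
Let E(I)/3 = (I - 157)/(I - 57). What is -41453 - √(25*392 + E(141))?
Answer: -41453 - 2*√120043/7 ≈ -41552.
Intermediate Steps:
E(I) = 3*(-157 + I)/(-57 + I) (E(I) = 3*((I - 157)/(I - 57)) = 3*((-157 + I)/(-57 + I)) = 3*(-157 + I)/(-57 + I))
-41453 - √(25*392 + E(141)) = -41453 - √(25*392 + 3*(-157 + 141)/(-57 + 141)) = -41453 - √(9800 + 3*(-16)/84) = -41453 - √(9800 + 3*(1/84)*(-16)) = -41453 - √(9800 - 4/7) = -41453 - √(68596/7) = -41453 - 2*√120043/7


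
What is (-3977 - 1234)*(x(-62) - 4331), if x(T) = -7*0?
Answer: 22568841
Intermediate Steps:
x(T) = 0
(-3977 - 1234)*(x(-62) - 4331) = (-3977 - 1234)*(0 - 4331) = -5211*(-4331) = 22568841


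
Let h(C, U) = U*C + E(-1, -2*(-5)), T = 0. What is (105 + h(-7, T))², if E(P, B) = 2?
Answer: 11449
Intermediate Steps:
h(C, U) = 2 + C*U (h(C, U) = U*C + 2 = C*U + 2 = 2 + C*U)
(105 + h(-7, T))² = (105 + (2 - 7*0))² = (105 + (2 + 0))² = (105 + 2)² = 107² = 11449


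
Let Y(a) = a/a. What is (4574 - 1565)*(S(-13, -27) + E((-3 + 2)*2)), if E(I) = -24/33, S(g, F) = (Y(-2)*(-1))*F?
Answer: 869601/11 ≈ 79055.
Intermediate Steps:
Y(a) = 1
S(g, F) = -F (S(g, F) = (1*(-1))*F = -F)
E(I) = -8/11 (E(I) = -24*1/33 = -8/11)
(4574 - 1565)*(S(-13, -27) + E((-3 + 2)*2)) = (4574 - 1565)*(-1*(-27) - 8/11) = 3009*(27 - 8/11) = 3009*(289/11) = 869601/11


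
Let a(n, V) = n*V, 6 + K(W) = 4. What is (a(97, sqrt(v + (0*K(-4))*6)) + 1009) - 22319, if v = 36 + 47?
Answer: -21310 + 97*sqrt(83) ≈ -20426.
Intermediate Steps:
v = 83
K(W) = -2 (K(W) = -6 + 4 = -2)
a(n, V) = V*n
(a(97, sqrt(v + (0*K(-4))*6)) + 1009) - 22319 = (sqrt(83 + (0*(-2))*6)*97 + 1009) - 22319 = (sqrt(83 + 0*6)*97 + 1009) - 22319 = (sqrt(83 + 0)*97 + 1009) - 22319 = (sqrt(83)*97 + 1009) - 22319 = (97*sqrt(83) + 1009) - 22319 = (1009 + 97*sqrt(83)) - 22319 = -21310 + 97*sqrt(83)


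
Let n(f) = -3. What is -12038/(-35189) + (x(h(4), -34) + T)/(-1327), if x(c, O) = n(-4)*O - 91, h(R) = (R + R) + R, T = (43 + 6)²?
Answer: -68901442/46695803 ≈ -1.4755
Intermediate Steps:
T = 2401 (T = 49² = 2401)
h(R) = 3*R (h(R) = 2*R + R = 3*R)
x(c, O) = -91 - 3*O (x(c, O) = -3*O - 91 = -91 - 3*O)
-12038/(-35189) + (x(h(4), -34) + T)/(-1327) = -12038/(-35189) + ((-91 - 3*(-34)) + 2401)/(-1327) = -12038*(-1/35189) + ((-91 + 102) + 2401)*(-1/1327) = 12038/35189 + (11 + 2401)*(-1/1327) = 12038/35189 + 2412*(-1/1327) = 12038/35189 - 2412/1327 = -68901442/46695803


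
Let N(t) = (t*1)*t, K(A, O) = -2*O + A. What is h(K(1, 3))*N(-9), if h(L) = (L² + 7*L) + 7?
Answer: -243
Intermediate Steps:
K(A, O) = A - 2*O
N(t) = t² (N(t) = t*t = t²)
h(L) = 7 + L² + 7*L
h(K(1, 3))*N(-9) = (7 + (1 - 2*3)² + 7*(1 - 2*3))*(-9)² = (7 + (1 - 6)² + 7*(1 - 6))*81 = (7 + (-5)² + 7*(-5))*81 = (7 + 25 - 35)*81 = -3*81 = -243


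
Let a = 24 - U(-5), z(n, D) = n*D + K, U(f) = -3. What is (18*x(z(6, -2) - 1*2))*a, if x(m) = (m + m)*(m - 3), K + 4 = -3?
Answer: 489888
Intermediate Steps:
K = -7 (K = -4 - 3 = -7)
z(n, D) = -7 + D*n (z(n, D) = n*D - 7 = D*n - 7 = -7 + D*n)
x(m) = 2*m*(-3 + m) (x(m) = (2*m)*(-3 + m) = 2*m*(-3 + m))
a = 27 (a = 24 - 1*(-3) = 24 + 3 = 27)
(18*x(z(6, -2) - 1*2))*a = (18*(2*((-7 - 2*6) - 1*2)*(-3 + ((-7 - 2*6) - 1*2))))*27 = (18*(2*((-7 - 12) - 2)*(-3 + ((-7 - 12) - 2))))*27 = (18*(2*(-19 - 2)*(-3 + (-19 - 2))))*27 = (18*(2*(-21)*(-3 - 21)))*27 = (18*(2*(-21)*(-24)))*27 = (18*1008)*27 = 18144*27 = 489888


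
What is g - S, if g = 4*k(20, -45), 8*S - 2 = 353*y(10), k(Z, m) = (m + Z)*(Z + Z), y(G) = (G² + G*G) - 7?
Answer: -100131/8 ≈ -12516.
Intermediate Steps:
y(G) = -7 + 2*G² (y(G) = (G² + G²) - 7 = 2*G² - 7 = -7 + 2*G²)
k(Z, m) = 2*Z*(Z + m) (k(Z, m) = (Z + m)*(2*Z) = 2*Z*(Z + m))
S = 68131/8 (S = ¼ + (353*(-7 + 2*10²))/8 = ¼ + (353*(-7 + 2*100))/8 = ¼ + (353*(-7 + 200))/8 = ¼ + (353*193)/8 = ¼ + (⅛)*68129 = ¼ + 68129/8 = 68131/8 ≈ 8516.4)
g = -4000 (g = 4*(2*20*(20 - 45)) = 4*(2*20*(-25)) = 4*(-1000) = -4000)
g - S = -4000 - 1*68131/8 = -4000 - 68131/8 = -100131/8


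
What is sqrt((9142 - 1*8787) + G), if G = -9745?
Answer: I*sqrt(9390) ≈ 96.902*I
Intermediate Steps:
sqrt((9142 - 1*8787) + G) = sqrt((9142 - 1*8787) - 9745) = sqrt((9142 - 8787) - 9745) = sqrt(355 - 9745) = sqrt(-9390) = I*sqrt(9390)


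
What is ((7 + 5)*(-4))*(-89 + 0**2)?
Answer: 4272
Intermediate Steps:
((7 + 5)*(-4))*(-89 + 0**2) = (12*(-4))*(-89 + 0) = -48*(-89) = 4272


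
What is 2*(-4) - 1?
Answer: -9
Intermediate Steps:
2*(-4) - 1 = -8 - 1 = -9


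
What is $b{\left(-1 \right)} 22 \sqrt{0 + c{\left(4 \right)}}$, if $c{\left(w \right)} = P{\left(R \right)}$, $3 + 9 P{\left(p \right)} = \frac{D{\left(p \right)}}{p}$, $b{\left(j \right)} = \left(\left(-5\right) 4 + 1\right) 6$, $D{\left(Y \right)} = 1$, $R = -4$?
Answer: $- 418 i \sqrt{13} \approx - 1507.1 i$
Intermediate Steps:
$b{\left(j \right)} = -114$ ($b{\left(j \right)} = \left(-20 + 1\right) 6 = \left(-19\right) 6 = -114$)
$P{\left(p \right)} = - \frac{1}{3} + \frac{1}{9 p}$ ($P{\left(p \right)} = - \frac{1}{3} + \frac{1 \frac{1}{p}}{9} = - \frac{1}{3} + \frac{1}{9 p}$)
$c{\left(w \right)} = - \frac{13}{36}$ ($c{\left(w \right)} = \frac{1 - -12}{9 \left(-4\right)} = \frac{1}{9} \left(- \frac{1}{4}\right) \left(1 + 12\right) = \frac{1}{9} \left(- \frac{1}{4}\right) 13 = - \frac{13}{36}$)
$b{\left(-1 \right)} 22 \sqrt{0 + c{\left(4 \right)}} = \left(-114\right) 22 \sqrt{0 - \frac{13}{36}} = - 2508 \sqrt{- \frac{13}{36}} = - 2508 \frac{i \sqrt{13}}{6} = - 418 i \sqrt{13}$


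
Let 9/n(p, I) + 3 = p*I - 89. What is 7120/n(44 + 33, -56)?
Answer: -10452160/3 ≈ -3.4841e+6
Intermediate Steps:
n(p, I) = 9/(-92 + I*p) (n(p, I) = 9/(-3 + (p*I - 89)) = 9/(-3 + (I*p - 89)) = 9/(-3 + (-89 + I*p)) = 9/(-92 + I*p))
7120/n(44 + 33, -56) = 7120/((9/(-92 - 56*(44 + 33)))) = 7120/((9/(-92 - 56*77))) = 7120/((9/(-92 - 4312))) = 7120/((9/(-4404))) = 7120/((9*(-1/4404))) = 7120/(-3/1468) = 7120*(-1468/3) = -10452160/3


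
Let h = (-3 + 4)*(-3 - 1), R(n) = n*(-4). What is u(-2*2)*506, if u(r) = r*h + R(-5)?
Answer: 18216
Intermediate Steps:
R(n) = -4*n
h = -4 (h = 1*(-4) = -4)
u(r) = 20 - 4*r (u(r) = r*(-4) - 4*(-5) = -4*r + 20 = 20 - 4*r)
u(-2*2)*506 = (20 - (-8)*2)*506 = (20 - 4*(-4))*506 = (20 + 16)*506 = 36*506 = 18216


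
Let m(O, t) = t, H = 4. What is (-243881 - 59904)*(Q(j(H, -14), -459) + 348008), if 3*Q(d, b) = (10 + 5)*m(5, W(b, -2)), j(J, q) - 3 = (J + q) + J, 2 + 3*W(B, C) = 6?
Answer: -317164906540/3 ≈ -1.0572e+11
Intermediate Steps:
W(B, C) = 4/3 (W(B, C) = -⅔ + (⅓)*6 = -⅔ + 2 = 4/3)
j(J, q) = 3 + q + 2*J (j(J, q) = 3 + ((J + q) + J) = 3 + (q + 2*J) = 3 + q + 2*J)
Q(d, b) = 20/3 (Q(d, b) = ((10 + 5)*(4/3))/3 = (15*(4/3))/3 = (⅓)*20 = 20/3)
(-243881 - 59904)*(Q(j(H, -14), -459) + 348008) = (-243881 - 59904)*(20/3 + 348008) = -303785*1044044/3 = -317164906540/3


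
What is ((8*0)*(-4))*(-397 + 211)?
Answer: 0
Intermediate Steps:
((8*0)*(-4))*(-397 + 211) = (0*(-4))*(-186) = 0*(-186) = 0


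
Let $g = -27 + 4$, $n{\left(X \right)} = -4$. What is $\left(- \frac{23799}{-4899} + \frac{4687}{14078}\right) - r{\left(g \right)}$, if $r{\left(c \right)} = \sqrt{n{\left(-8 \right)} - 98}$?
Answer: $\frac{119334645}{22989374} - i \sqrt{102} \approx 5.1909 - 10.1 i$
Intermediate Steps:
$g = -23$
$r{\left(c \right)} = i \sqrt{102}$ ($r{\left(c \right)} = \sqrt{-4 - 98} = \sqrt{-102} = i \sqrt{102}$)
$\left(- \frac{23799}{-4899} + \frac{4687}{14078}\right) - r{\left(g \right)} = \left(- \frac{23799}{-4899} + \frac{4687}{14078}\right) - i \sqrt{102} = \left(\left(-23799\right) \left(- \frac{1}{4899}\right) + 4687 \cdot \frac{1}{14078}\right) - i \sqrt{102} = \left(\frac{7933}{1633} + \frac{4687}{14078}\right) - i \sqrt{102} = \frac{119334645}{22989374} - i \sqrt{102}$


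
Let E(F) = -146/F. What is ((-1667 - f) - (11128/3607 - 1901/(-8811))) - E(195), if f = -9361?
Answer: 15888862257809/2065783005 ≈ 7691.4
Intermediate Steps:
((-1667 - f) - (11128/3607 - 1901/(-8811))) - E(195) = ((-1667 - 1*(-9361)) - (11128/3607 - 1901/(-8811))) - (-146)/195 = ((-1667 + 9361) - (11128*(1/3607) - 1901*(-1/8811))) - (-146)/195 = (7694 - (11128/3607 + 1901/8811)) - 1*(-146/195) = (7694 - 1*104905715/31781277) + 146/195 = (7694 - 104905715/31781277) + 146/195 = 244420239523/31781277 + 146/195 = 15888862257809/2065783005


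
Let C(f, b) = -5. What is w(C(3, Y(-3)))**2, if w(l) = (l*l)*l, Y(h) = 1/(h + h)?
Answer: 15625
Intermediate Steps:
Y(h) = 1/(2*h)
w(l) = l**3 (w(l) = l**2*l = l**3)
w(C(3, Y(-3)))**2 = ((-5)**3)**2 = (-125)**2 = 15625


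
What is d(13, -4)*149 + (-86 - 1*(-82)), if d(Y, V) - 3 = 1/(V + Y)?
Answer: 4136/9 ≈ 459.56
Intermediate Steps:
d(Y, V) = 3 + 1/(V + Y)
d(13, -4)*149 + (-86 - 1*(-82)) = ((1 + 3*(-4) + 3*13)/(-4 + 13))*149 + (-86 - 1*(-82)) = ((1 - 12 + 39)/9)*149 + (-86 + 82) = ((1/9)*28)*149 - 4 = (28/9)*149 - 4 = 4172/9 - 4 = 4136/9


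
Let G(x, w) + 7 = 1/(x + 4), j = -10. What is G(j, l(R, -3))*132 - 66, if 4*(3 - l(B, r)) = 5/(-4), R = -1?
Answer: -1012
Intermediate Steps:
l(B, r) = 53/16 (l(B, r) = 3 - 5/(4*(-4)) = 3 - 5*(-1)/(4*4) = 3 - ¼*(-5/4) = 3 + 5/16 = 53/16)
G(x, w) = -7 + 1/(4 + x) (G(x, w) = -7 + 1/(x + 4) = -7 + 1/(4 + x))
G(j, l(R, -3))*132 - 66 = ((-27 - 7*(-10))/(4 - 10))*132 - 66 = ((-27 + 70)/(-6))*132 - 66 = -⅙*43*132 - 66 = -43/6*132 - 66 = -946 - 66 = -1012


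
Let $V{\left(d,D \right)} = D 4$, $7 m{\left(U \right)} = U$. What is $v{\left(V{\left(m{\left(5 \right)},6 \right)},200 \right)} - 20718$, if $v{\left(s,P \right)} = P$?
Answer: $-20518$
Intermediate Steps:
$m{\left(U \right)} = \frac{U}{7}$
$V{\left(d,D \right)} = 4 D$
$v{\left(V{\left(m{\left(5 \right)},6 \right)},200 \right)} - 20718 = 200 - 20718 = -20518$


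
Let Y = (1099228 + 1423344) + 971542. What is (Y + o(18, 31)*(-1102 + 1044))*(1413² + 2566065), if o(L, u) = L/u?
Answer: 494208500034660/31 ≈ 1.5942e+13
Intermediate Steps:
Y = 3494114 (Y = 2522572 + 971542 = 3494114)
(Y + o(18, 31)*(-1102 + 1044))*(1413² + 2566065) = (3494114 + (18/31)*(-1102 + 1044))*(1413² + 2566065) = (3494114 + (18*(1/31))*(-58))*(1996569 + 2566065) = (3494114 + (18/31)*(-58))*4562634 = (3494114 - 1044/31)*4562634 = (108316490/31)*4562634 = 494208500034660/31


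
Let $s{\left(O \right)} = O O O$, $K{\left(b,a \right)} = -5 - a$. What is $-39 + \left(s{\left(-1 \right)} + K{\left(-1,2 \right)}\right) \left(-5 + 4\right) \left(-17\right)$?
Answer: $-175$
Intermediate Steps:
$s{\left(O \right)} = O^{3}$ ($s{\left(O \right)} = O^{2} O = O^{3}$)
$-39 + \left(s{\left(-1 \right)} + K{\left(-1,2 \right)}\right) \left(-5 + 4\right) \left(-17\right) = -39 + \left(\left(-1\right)^{3} - 7\right) \left(-5 + 4\right) \left(-17\right) = -39 + \left(-1 - 7\right) \left(-1\right) \left(-17\right) = -39 + \left(-8\right) \left(-1\right) \left(-17\right) = -39 + 8 \left(-17\right) = -39 - 136 = -175$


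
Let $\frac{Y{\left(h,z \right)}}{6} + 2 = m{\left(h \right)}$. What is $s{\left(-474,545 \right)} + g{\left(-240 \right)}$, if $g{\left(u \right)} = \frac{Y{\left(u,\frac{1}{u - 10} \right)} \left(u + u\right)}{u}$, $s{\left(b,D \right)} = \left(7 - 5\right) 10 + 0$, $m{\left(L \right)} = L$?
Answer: $-2884$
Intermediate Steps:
$Y{\left(h,z \right)} = -12 + 6 h$
$s{\left(b,D \right)} = 20$ ($s{\left(b,D \right)} = 2 \cdot 10 + 0 = 20 + 0 = 20$)
$g{\left(u \right)} = -24 + 12 u$ ($g{\left(u \right)} = \frac{\left(-12 + 6 u\right) \left(u + u\right)}{u} = \frac{\left(-12 + 6 u\right) 2 u}{u} = \frac{2 u \left(-12 + 6 u\right)}{u} = -24 + 12 u$)
$s{\left(-474,545 \right)} + g{\left(-240 \right)} = 20 + \left(-24 + 12 \left(-240\right)\right) = 20 - 2904 = -2884$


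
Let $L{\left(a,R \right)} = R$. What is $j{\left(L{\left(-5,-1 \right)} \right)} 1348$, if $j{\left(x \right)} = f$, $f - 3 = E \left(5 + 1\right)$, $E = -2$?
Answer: $-12132$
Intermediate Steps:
$f = -9$ ($f = 3 - 2 \left(5 + 1\right) = 3 - 12 = -9$)
$j{\left(x \right)} = -9$
$j{\left(L{\left(-5,-1 \right)} \right)} 1348 = \left(-9\right) 1348 = -12132$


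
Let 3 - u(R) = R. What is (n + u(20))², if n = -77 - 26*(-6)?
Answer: 3844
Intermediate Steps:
u(R) = 3 - R
n = 79 (n = -77 - 1*(-156) = -77 + 156 = 79)
(n + u(20))² = (79 + (3 - 1*20))² = (79 + (3 - 20))² = (79 - 17)² = 62² = 3844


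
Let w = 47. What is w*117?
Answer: 5499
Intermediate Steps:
w*117 = 47*117 = 5499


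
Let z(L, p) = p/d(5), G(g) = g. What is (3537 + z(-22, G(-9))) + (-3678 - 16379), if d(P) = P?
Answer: -82609/5 ≈ -16522.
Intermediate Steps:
z(L, p) = p/5
(3537 + z(-22, G(-9))) + (-3678 - 16379) = (3537 + (1/5)*(-9)) + (-3678 - 16379) = (3537 - 9/5) - 20057 = 17676/5 - 20057 = -82609/5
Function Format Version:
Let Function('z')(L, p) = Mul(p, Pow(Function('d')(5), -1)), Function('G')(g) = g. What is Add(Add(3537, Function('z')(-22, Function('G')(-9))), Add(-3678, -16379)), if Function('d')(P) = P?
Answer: Rational(-82609, 5) ≈ -16522.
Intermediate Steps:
Function('z')(L, p) = Mul(Rational(1, 5), p) (Function('z')(L, p) = Mul(p, Pow(5, -1)) = Mul(p, Rational(1, 5)) = Mul(Rational(1, 5), p))
Add(Add(3537, Function('z')(-22, Function('G')(-9))), Add(-3678, -16379)) = Add(Add(3537, Mul(Rational(1, 5), -9)), Add(-3678, -16379)) = Add(Add(3537, Rational(-9, 5)), -20057) = Add(Rational(17676, 5), -20057) = Rational(-82609, 5)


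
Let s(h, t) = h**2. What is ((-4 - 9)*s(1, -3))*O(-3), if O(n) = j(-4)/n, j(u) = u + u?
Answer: -104/3 ≈ -34.667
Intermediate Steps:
j(u) = 2*u
O(n) = -8/n (O(n) = (2*(-4))/n = -8/n)
((-4 - 9)*s(1, -3))*O(-3) = ((-4 - 9)*1**2)*(-8/(-3)) = (-13*1)*(-8*(-1/3)) = -13*8/3 = -104/3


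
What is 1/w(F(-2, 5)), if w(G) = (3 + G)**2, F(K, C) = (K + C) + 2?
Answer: 1/64 ≈ 0.015625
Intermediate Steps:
F(K, C) = 2 + C + K (F(K, C) = (C + K) + 2 = 2 + C + K)
1/w(F(-2, 5)) = 1/((3 + (2 + 5 - 2))**2) = 1/((3 + 5)**2) = 1/(8**2) = 1/64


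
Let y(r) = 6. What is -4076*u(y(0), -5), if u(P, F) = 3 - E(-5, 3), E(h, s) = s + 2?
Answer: 8152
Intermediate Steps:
E(h, s) = 2 + s
u(P, F) = -2 (u(P, F) = 3 - (2 + 3) = 3 - 1*5 = 3 - 5 = -2)
-4076*u(y(0), -5) = -4076*(-2) = 8152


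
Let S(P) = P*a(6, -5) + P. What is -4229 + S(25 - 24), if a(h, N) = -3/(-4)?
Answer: -16909/4 ≈ -4227.3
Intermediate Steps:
a(h, N) = 3/4 (a(h, N) = -3*(-1/4) = 3/4)
S(P) = 7*P/4 (S(P) = P*(3/4) + P = 3*P/4 + P = 7*P/4)
-4229 + S(25 - 24) = -4229 + 7*(25 - 24)/4 = -4229 + (7/4)*1 = -4229 + 7/4 = -16909/4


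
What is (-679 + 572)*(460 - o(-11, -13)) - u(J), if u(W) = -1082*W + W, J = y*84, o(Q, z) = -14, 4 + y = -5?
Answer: -867954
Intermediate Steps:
y = -9 (y = -4 - 5 = -9)
J = -756 (J = -9*84 = -756)
u(W) = -1081*W
(-679 + 572)*(460 - o(-11, -13)) - u(J) = (-679 + 572)*(460 - 1*(-14)) - (-1081)*(-756) = -107*(460 + 14) - 1*817236 = -107*474 - 817236 = -50718 - 817236 = -867954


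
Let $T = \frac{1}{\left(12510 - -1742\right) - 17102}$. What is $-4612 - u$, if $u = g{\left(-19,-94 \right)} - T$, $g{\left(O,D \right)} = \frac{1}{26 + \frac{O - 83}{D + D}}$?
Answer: $- \frac{6559009879}{1422150} \approx -4612.0$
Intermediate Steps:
$g{\left(O,D \right)} = \frac{1}{26 + \frac{-83 + O}{2 D}}$
$T = - \frac{1}{2850}$ ($T = \frac{1}{\left(12510 + 1742\right) - 17102} = \frac{1}{14252 - 17102} = \frac{1}{-2850} = - \frac{1}{2850} \approx -0.00035088$)
$u = \frac{54079}{1422150}$ ($u = 2 \left(-94\right) \frac{1}{-83 - 19 + 52 \left(-94\right)} - - \frac{1}{2850} = 2 \left(-94\right) \frac{1}{-83 - 19 - 4888} + \frac{1}{2850} = 2 \left(-94\right) \frac{1}{-4990} + \frac{1}{2850} = 2 \left(-94\right) \left(- \frac{1}{4990}\right) + \frac{1}{2850} = \frac{94}{2495} + \frac{1}{2850} = \frac{54079}{1422150} \approx 0.038026$)
$-4612 - u = -4612 - \frac{54079}{1422150} = - \frac{6559009879}{1422150}$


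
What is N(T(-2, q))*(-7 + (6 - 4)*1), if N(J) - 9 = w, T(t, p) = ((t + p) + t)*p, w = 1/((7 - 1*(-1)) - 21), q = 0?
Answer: -580/13 ≈ -44.615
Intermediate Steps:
w = -1/13 (w = 1/((7 + 1) - 21) = 1/(8 - 21) = 1/(-13) = -1/13 ≈ -0.076923)
T(t, p) = p*(p + 2*t) (T(t, p) = ((p + t) + t)*p = (p + 2*t)*p = p*(p + 2*t))
N(J) = 116/13 (N(J) = 9 - 1/13 = 116/13)
N(T(-2, q))*(-7 + (6 - 4)*1) = 116*(-7 + (6 - 4)*1)/13 = 116*(-7 + 2*1)/13 = 116*(-7 + 2)/13 = (116/13)*(-5) = -580/13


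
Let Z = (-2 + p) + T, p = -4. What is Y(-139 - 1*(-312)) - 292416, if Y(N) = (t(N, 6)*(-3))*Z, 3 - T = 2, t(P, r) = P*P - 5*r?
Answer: 156069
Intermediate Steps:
t(P, r) = P**2 - 5*r
T = 1 (T = 3 - 1*2 = 3 - 2 = 1)
Z = -5 (Z = (-2 - 4) + 1 = -6 + 1 = -5)
Y(N) = -450 + 15*N**2 (Y(N) = ((N**2 - 5*6)*(-3))*(-5) = ((N**2 - 30)*(-3))*(-5) = ((-30 + N**2)*(-3))*(-5) = (90 - 3*N**2)*(-5) = -450 + 15*N**2)
Y(-139 - 1*(-312)) - 292416 = (-450 + 15*(-139 - 1*(-312))**2) - 292416 = (-450 + 15*(-139 + 312)**2) - 292416 = (-450 + 15*173**2) - 292416 = (-450 + 15*29929) - 292416 = (-450 + 448935) - 292416 = 448485 - 292416 = 156069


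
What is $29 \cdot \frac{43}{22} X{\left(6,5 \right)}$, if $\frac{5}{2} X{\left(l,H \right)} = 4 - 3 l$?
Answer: $- \frac{17458}{55} \approx -317.42$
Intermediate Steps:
$X{\left(l,H \right)} = \frac{8}{5} - \frac{6 l}{5}$ ($X{\left(l,H \right)} = \frac{2 \left(4 - 3 l\right)}{5} = \frac{8}{5} - \frac{6 l}{5}$)
$29 \cdot \frac{43}{22} X{\left(6,5 \right)} = 29 \cdot \frac{43}{22} \left(\frac{8}{5} - \frac{36}{5}\right) = 29 \cdot 43 \cdot \frac{1}{22} \left(\frac{8}{5} - \frac{36}{5}\right) = 29 \cdot \frac{43}{22} \left(- \frac{28}{5}\right) = \frac{1247}{22} \left(- \frac{28}{5}\right) = - \frac{17458}{55}$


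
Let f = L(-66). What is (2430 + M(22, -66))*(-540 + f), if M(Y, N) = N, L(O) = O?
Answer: -1432584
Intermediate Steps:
f = -66
(2430 + M(22, -66))*(-540 + f) = (2430 - 66)*(-540 - 66) = 2364*(-606) = -1432584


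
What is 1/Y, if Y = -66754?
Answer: -1/66754 ≈ -1.4980e-5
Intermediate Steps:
1/Y = 1/(-66754) = -1/66754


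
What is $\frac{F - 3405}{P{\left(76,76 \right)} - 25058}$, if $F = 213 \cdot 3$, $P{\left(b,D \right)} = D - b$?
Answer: $\frac{1383}{12529} \approx 0.11038$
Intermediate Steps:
$F = 639$
$\frac{F - 3405}{P{\left(76,76 \right)} - 25058} = \frac{639 - 3405}{\left(76 - 76\right) - 25058} = - \frac{2766}{\left(76 - 76\right) - 25058} = - \frac{2766}{0 - 25058} = - \frac{2766}{-25058} = \left(-2766\right) \left(- \frac{1}{25058}\right) = \frac{1383}{12529}$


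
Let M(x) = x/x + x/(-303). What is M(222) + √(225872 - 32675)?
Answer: 27/101 + √193197 ≈ 439.81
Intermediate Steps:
M(x) = 1 - x/303 (M(x) = 1 + x*(-1/303) = 1 - x/303)
M(222) + √(225872 - 32675) = (1 - 1/303*222) + √(225872 - 32675) = (1 - 74/101) + √193197 = 27/101 + √193197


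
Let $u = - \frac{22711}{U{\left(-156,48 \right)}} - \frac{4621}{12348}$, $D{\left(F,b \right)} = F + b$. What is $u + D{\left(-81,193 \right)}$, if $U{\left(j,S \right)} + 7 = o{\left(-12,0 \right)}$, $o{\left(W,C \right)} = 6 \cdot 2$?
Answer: $- \frac{273543653}{61740} \approx -4430.6$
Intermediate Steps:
$o{\left(W,C \right)} = 12$
$U{\left(j,S \right)} = 5$ ($U{\left(j,S \right)} = -7 + 12 = 5$)
$u = - \frac{280458533}{61740}$ ($u = - \frac{22711}{5} - \frac{4621}{12348} = - \frac{280458533}{61740} \approx -4542.6$)
$u + D{\left(-81,193 \right)} = - \frac{280458533}{61740} + \left(-81 + 193\right) = - \frac{280458533}{61740} + 112 = - \frac{273543653}{61740}$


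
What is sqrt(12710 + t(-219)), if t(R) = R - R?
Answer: sqrt(12710) ≈ 112.74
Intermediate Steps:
t(R) = 0
sqrt(12710 + t(-219)) = sqrt(12710 + 0) = sqrt(12710)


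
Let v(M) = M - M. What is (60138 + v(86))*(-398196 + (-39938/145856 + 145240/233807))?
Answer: -204158427639049482651/8525538448 ≈ -2.3947e+10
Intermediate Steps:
v(M) = 0
(60138 + v(86))*(-398196 + (-39938/145856 + 145240/233807)) = (60138 + 0)*(-398196 + (-39938/145856 + 145240/233807)) = 60138*(-398196 + (-39938*1/145856 + 145240*(1/233807))) = 60138*(-398196 + (-19969/72928 + 145240/233807)) = 60138*(-398196 + 5923170737/17051076896) = 60138*(-6789664692508879/17051076896) = -204158427639049482651/8525538448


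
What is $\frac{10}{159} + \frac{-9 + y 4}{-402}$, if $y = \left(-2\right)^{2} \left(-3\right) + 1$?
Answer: $\frac{1383}{7102} \approx 0.19473$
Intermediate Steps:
$y = -11$ ($y = 4 \left(-3\right) + 1 = -12 + 1 = -11$)
$\frac{10}{159} + \frac{-9 + y 4}{-402} = \frac{10}{159} + \frac{-9 - 44}{-402} = 10 \cdot \frac{1}{159} + \left(-9 - 44\right) \left(- \frac{1}{402}\right) = \frac{10}{159} - - \frac{53}{402} = \frac{10}{159} + \frac{53}{402} = \frac{1383}{7102}$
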